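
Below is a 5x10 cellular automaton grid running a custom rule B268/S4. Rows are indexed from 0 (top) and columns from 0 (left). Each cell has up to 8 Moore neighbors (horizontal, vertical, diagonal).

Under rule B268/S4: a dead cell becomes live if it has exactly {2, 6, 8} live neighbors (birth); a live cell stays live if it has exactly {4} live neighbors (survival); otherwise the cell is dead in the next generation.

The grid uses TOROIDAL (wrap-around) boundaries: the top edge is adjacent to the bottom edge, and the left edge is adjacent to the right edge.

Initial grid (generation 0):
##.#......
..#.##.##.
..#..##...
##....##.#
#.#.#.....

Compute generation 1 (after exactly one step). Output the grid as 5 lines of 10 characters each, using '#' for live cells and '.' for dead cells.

Answer: .#.#..###.
#........#
.....#....
.#..#...#.
.#...####.

Derivation:
Simulating step by step:
Generation 0 (given above): 19 live cells
Generation 1: 16 live cells
(generation 1 grid is the final answer)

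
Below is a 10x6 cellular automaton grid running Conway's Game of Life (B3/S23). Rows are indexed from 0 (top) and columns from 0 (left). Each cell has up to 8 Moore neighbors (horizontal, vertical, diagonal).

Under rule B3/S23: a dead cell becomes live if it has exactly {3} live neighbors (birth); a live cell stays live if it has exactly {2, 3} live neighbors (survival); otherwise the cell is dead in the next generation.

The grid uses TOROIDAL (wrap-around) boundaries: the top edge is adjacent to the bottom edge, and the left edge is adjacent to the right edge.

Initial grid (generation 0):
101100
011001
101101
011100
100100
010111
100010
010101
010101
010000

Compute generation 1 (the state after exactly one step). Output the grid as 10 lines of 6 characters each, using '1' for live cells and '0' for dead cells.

Answer: 100100
000001
000001
000001
100001
011100
010000
010101
010000
010110

Derivation:
Simulating step by step:
Generation 0 (given above): 28 live cells
Generation 1: 18 live cells
(generation 1 grid is the final answer)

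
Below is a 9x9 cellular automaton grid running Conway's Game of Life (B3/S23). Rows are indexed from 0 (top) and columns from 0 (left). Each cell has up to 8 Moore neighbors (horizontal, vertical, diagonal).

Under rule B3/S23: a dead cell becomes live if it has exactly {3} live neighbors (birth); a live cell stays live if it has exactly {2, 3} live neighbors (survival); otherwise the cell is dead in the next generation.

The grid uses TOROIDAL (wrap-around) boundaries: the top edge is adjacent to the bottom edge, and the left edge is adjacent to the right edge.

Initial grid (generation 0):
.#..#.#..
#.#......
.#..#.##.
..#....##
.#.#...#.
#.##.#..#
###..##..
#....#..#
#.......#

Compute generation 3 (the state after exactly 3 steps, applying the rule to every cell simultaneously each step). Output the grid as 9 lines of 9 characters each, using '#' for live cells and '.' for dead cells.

Simulating step by step:
Generation 0 (given above): 30 live cells
Generation 1: 39 live cells
.#......#
#.##..##.
####..##.
####....#
.#.##.##.
...#.#.##
..##.###.
.....###.
.#...#.##
Generation 2: 15 live cells
.#.......
...#..#..
....#.#..
.....#...
.#...##..
........#
..##.....
..#......
.....#..#
Generation 3: 11 live cells
(generation 3 grid is the final answer)

Answer: .........
.....#...
....#.#..
....#....
.....##..
..#......
..##.....
..##.....
.........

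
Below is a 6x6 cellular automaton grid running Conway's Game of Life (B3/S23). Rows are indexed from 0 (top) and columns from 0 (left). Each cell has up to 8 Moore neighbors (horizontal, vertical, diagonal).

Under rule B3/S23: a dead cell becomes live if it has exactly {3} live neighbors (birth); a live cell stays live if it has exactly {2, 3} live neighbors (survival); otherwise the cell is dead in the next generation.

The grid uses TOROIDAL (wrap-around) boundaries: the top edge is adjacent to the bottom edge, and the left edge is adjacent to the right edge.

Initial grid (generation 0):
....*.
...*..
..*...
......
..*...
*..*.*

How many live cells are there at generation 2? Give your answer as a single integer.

Simulating step by step:
Generation 0 (given above): 7 live cells
Generation 1: 7 live cells
...***
...*..
......
......
......
...***
Generation 2: 6 live cells
..*..*
...*..
......
......
....*.
...*.*
Population at generation 2: 6

Answer: 6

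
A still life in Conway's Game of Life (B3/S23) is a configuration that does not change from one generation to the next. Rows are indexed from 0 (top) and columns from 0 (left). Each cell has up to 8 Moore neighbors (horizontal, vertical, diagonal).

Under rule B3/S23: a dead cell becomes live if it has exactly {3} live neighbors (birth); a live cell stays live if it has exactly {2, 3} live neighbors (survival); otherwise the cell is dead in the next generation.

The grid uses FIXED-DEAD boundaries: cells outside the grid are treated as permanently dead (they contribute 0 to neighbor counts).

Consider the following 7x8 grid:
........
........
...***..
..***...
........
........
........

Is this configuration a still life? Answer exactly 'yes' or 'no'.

Answer: no

Derivation:
Compute generation 1 and compare to generation 0 (given above):
Generation 1:
........
....*...
..*..*..
..*..*..
...*....
........
........
Cell (1,4) differs: gen0=0 vs gen1=1 -> NOT a still life.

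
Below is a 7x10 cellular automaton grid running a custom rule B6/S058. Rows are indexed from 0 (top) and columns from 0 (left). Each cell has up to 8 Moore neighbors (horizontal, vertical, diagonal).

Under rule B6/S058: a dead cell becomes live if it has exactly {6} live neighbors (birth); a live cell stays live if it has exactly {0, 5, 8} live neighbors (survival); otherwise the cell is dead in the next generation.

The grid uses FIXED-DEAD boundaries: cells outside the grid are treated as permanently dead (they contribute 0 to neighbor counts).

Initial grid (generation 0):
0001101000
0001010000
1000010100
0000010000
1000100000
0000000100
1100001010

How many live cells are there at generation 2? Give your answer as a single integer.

Answer: 3

Derivation:
Simulating step by step:
Generation 0 (given above): 16 live cells
Generation 1: 3 live cells
0000000000
0000000000
1000000100
0000000000
1000000000
0000000000
0000000000
Generation 2: 3 live cells
0000000000
0000000000
1000000100
0000000000
1000000000
0000000000
0000000000
Population at generation 2: 3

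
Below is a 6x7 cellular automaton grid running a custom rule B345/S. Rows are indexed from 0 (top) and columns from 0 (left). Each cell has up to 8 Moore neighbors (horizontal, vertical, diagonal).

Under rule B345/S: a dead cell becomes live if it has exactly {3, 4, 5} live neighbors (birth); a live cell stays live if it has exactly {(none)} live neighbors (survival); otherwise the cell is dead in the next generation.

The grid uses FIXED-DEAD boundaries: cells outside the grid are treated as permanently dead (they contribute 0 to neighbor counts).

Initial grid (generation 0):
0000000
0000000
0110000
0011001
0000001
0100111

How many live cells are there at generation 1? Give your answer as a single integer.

Answer: 6

Derivation:
Simulating step by step:
Generation 0 (given above): 10 live cells
Generation 1: 6 live cells
0000000
0000000
0001000
0100000
0011110
0000000
Population at generation 1: 6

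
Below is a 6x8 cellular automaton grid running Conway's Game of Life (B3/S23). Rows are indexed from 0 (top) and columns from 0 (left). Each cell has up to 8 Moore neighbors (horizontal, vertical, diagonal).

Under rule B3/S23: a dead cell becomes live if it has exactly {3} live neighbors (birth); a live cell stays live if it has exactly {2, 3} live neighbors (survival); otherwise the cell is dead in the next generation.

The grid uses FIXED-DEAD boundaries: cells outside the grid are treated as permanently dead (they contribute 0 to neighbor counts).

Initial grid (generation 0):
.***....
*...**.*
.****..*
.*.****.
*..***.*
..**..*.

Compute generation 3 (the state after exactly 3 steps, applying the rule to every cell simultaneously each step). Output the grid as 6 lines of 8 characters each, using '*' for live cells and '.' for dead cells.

Simulating step by step:
Generation 0 (given above): 25 live cells
Generation 1: 19 live cells
.****...
*....**.
**.....*
**.....*
.*.....*
..**.**.
Generation 2: 19 live cells
.*****..
*..****.
.......*
..*...**
**.....*
..*...*.
Generation 3: 15 live cells
(generation 3 grid is the final answer)

Answer: .**...*.
.*....*.
...**..*
.*....**
.**....*
.*......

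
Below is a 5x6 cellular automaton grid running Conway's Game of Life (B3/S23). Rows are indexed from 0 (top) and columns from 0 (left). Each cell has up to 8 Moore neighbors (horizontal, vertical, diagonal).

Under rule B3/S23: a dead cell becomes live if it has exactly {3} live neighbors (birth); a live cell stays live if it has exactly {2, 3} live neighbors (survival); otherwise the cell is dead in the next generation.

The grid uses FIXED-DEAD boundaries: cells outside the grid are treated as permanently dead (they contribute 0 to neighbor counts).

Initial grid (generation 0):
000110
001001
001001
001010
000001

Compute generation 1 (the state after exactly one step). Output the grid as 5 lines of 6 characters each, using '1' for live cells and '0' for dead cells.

Answer: 000110
001001
011011
000111
000000

Derivation:
Simulating step by step:
Generation 0 (given above): 9 live cells
Generation 1: 11 live cells
(generation 1 grid is the final answer)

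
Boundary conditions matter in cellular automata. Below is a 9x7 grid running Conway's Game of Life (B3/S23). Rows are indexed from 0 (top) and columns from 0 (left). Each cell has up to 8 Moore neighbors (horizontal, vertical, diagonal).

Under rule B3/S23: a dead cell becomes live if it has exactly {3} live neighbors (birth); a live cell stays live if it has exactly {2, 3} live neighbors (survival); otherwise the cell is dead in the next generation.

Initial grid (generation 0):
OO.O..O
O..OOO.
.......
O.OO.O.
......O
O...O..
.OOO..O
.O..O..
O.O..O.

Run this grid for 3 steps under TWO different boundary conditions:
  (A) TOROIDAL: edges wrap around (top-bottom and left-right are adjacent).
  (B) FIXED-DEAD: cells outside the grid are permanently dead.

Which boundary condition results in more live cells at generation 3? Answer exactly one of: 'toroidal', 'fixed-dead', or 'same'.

Answer: fixed-dead

Derivation:
Under TOROIDAL boundary, generation 3:
.......
O....O.
....OO.
....O..
.......
.......
.......
O......
.....OO
Population = 8

Under FIXED-DEAD boundary, generation 3:
.....OO
....OOO
.....O.
OO...OO
.....OO
.....OO
.....OO
.......
.......
Population = 16

Comparison: toroidal=8, fixed-dead=16 -> fixed-dead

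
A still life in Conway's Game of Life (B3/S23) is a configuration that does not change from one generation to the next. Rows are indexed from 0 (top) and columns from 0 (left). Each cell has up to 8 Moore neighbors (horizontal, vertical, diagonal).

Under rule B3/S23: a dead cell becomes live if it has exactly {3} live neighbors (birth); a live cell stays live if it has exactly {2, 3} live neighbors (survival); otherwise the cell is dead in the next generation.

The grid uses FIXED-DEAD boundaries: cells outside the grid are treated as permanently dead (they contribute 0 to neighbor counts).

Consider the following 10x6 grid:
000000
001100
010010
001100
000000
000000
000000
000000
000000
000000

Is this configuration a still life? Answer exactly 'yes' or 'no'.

Compute generation 1 and compare to generation 0 (given above):
Generation 1:
000000
001100
010010
001100
000000
000000
000000
000000
000000
000000
The grids are IDENTICAL -> still life.

Answer: yes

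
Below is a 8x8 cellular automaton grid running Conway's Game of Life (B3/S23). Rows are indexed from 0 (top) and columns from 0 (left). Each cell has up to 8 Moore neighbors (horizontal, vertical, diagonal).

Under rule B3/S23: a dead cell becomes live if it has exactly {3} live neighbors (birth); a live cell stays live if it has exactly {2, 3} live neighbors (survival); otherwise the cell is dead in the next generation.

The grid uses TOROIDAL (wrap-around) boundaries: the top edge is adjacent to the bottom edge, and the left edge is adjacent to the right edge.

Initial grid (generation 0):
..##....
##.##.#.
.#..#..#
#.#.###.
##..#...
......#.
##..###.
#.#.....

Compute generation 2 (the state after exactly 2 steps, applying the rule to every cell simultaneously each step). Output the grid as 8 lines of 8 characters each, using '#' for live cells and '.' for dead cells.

Simulating step by step:
Generation 0 (given above): 26 live cells
Generation 1: 27 live cells
#...#..#
##..##.#
........
..#.#.#.
##.##.#.
....#.#.
##...##.
#.#.##.#
Generation 2: 28 live cells
(generation 2 grid is the final answer)

Answer: ........
.#..####
##.##.##
.##.#..#
.##.#.#.
..###.#.
##.#....
...##...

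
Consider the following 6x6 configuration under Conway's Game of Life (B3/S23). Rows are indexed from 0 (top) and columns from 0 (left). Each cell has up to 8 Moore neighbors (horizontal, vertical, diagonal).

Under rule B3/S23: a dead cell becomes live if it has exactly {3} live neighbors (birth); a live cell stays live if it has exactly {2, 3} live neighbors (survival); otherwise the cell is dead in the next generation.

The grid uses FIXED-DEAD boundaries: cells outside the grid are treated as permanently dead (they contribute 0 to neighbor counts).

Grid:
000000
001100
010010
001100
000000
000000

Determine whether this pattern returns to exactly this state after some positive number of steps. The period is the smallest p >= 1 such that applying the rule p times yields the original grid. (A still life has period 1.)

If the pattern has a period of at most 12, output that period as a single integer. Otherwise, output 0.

Answer: 1

Derivation:
Simulating and comparing each generation to the original:
Gen 0 (original, given above): 6 live cells
Gen 1: 6 live cells, MATCHES original -> period = 1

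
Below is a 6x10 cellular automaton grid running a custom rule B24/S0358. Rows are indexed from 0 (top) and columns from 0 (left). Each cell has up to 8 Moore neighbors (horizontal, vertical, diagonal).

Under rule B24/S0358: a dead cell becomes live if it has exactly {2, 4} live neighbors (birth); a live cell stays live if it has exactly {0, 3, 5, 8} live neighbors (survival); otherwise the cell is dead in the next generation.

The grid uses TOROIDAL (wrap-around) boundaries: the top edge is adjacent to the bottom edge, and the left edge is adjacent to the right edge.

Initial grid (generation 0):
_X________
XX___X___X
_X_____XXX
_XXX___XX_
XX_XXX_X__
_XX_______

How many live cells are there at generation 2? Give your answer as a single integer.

Answer: 25

Derivation:
Simulating step by step:
Generation 0 (given above): 22 live cells
Generation 1: 27 live cells
__X______X
XX___XXXXX
___XX__XX_
__XXXXX_XX
XX__X____X
X____XX___
Generation 2: 25 live cells
_X__XX_XX_
X_____X_X_
X_X_X_____
X_XXX__X__
_X_X__X___
_XXXX___XX
Population at generation 2: 25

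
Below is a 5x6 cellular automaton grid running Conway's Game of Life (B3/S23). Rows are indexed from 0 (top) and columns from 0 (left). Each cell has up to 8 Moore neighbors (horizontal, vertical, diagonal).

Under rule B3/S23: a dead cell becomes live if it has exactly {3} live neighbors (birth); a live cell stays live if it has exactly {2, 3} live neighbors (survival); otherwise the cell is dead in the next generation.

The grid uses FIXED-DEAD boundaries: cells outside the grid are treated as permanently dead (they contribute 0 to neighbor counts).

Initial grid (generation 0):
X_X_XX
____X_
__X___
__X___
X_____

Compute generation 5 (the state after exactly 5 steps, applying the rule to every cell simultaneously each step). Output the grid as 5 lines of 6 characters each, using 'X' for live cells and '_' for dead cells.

Answer: ______
______
______
______
______

Derivation:
Simulating step by step:
Generation 0 (given above): 8 live cells
Generation 1: 8 live cells
___XXX
_X__XX
___X__
_X____
______
Generation 2: 6 live cells
___X_X
__X__X
__X_X_
______
______
Generation 3: 4 live cells
____X_
__X__X
___X__
______
______
Generation 4: 2 live cells
______
___XX_
______
______
______
Generation 5: 0 live cells
(generation 5 grid is the final answer)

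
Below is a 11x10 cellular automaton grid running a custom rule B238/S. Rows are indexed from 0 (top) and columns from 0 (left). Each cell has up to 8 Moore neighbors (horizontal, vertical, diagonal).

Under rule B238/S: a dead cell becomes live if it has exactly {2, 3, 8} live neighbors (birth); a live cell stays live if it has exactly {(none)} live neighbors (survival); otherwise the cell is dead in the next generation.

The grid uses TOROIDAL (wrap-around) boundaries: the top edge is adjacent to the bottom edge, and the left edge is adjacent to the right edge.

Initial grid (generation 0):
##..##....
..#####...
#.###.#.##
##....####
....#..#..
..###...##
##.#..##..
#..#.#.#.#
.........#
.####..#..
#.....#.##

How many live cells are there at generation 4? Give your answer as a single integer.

Answer: 24

Derivation:
Simulating step by step:
Generation 0 (given above): 49 live cells
Generation 1: 26 live cells
..#....##.
.......##.
..........
..#.#.....
.##..##...
##...##...
.....#....
.##.#.....
.#...###..
.....##...
.......#..
Generation 2: 34 live cells
......#..#
......#..#
...#...##.
.#.#.##...
#..##..#..
..#.#..#..
#.###.#...
#..#...#..
#.###.....
....#...#.
.....#..#.
Generation 3: 41 live cells
#....#.##.
#....#....
#.#.##...#
#.......##
.#......#.
#.....#.##
.....#.###
.....##..#
.#...#.###
.##..#.#.#
....#.##.#
Generation 4: 24 live cells
.#..#.....
...#...##.
...#..#.#.
..####.#..
..........
.#...#....
....#.....
....#.....
..#.#.....
...##.....
.###......
Population at generation 4: 24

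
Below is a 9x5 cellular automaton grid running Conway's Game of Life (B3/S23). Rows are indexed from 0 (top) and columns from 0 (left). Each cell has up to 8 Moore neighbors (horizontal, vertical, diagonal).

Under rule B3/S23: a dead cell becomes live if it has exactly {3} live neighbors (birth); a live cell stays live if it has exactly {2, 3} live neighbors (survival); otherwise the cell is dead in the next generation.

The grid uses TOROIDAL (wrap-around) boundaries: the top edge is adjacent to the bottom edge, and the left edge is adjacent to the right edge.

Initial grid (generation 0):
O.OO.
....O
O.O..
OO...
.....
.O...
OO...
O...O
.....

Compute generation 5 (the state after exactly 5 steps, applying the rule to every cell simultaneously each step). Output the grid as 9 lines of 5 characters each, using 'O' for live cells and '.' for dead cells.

Simulating step by step:
Generation 0 (given above): 13 live cells
Generation 1: 21 live cells
...OO
O.O.O
O...O
OO...
OO...
OO...
.O..O
OO..O
OO.O.
Generation 2: 11 live cells
.....
.O...
...O.
.....
..O.O
..O.O
..O.O
...O.
.O.O.
Generation 3: 11 live cells
..O..
.....
.....
...O.
.....
OOO.O
..O.O
...OO
..O..
Generation 4: 13 live cells
.....
.....
.....
.....
OOOOO
OOO.O
..O..
..O.O
..O..
Generation 5: 10 live cells
(generation 5 grid is the final answer)

Answer: .....
.....
.....
OOOOO
.....
.....
..O.O
.OO..
...O.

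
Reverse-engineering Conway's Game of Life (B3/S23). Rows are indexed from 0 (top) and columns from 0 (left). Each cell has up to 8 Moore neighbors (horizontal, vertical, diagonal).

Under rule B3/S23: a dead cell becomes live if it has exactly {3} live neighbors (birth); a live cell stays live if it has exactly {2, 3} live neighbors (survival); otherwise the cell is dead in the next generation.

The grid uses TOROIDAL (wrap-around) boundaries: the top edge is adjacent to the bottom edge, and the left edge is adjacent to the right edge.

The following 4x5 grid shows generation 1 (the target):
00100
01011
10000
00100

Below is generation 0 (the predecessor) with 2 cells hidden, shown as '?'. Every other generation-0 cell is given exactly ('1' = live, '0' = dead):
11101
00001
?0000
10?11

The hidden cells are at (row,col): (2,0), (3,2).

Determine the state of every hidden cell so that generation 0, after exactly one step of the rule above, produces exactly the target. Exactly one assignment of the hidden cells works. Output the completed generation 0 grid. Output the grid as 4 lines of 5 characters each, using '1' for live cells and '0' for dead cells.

Hidden generation-0 cells (in order): (2,0), (3,2).
A hidden cell only influences target cells in its own 3x3 neighborhood. Try each of the 2^2 = 4 assignments, step the completed generation 0 forward once under B3/S23, and compare with the target:
  (2,0)=0 (3,2)=0 -> step gives (0,1)='1' but target has '0' -> reject
  (2,0)=0 (3,2)=1 -> step reproduces the target at every cell -> ACCEPT
  (2,0)=1 (3,2)=0 -> step gives (0,1)='1' but target has '0' -> reject
  (2,0)=1 (3,2)=1 -> step gives (1,1)='0' but target has '1' -> reject
Unique solution: (2,0)=dead, (3,2)=live.
Check: live-neighbor counts of every cell in the completed generation 0:
54365
43232
32244
45344
Applying B3/S23 to generation 0 with these counts gives:
00100
01011
10000
00100
which matches the target exactly.

Answer: 11101
00001
00000
10111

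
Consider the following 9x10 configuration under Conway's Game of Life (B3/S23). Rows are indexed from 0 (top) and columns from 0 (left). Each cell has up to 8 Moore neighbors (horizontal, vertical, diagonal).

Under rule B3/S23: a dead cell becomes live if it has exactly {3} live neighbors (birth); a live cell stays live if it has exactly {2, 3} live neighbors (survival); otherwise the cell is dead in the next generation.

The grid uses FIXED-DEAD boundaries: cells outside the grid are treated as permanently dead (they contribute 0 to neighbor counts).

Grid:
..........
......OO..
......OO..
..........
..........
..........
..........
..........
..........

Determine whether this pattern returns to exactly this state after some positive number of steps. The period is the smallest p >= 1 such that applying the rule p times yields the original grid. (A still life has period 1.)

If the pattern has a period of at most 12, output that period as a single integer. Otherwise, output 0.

Simulating and comparing each generation to the original:
Gen 0 (original, given above): 4 live cells
Gen 1: 4 live cells, MATCHES original -> period = 1

Answer: 1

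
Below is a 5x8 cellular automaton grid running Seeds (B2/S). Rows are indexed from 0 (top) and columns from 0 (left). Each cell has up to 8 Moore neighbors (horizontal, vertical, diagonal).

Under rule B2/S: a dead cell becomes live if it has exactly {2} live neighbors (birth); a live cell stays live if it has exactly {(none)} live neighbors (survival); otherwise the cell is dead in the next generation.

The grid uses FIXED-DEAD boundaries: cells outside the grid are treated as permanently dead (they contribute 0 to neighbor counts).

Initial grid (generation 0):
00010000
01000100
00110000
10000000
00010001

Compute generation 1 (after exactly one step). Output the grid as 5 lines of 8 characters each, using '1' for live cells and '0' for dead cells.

Simulating step by step:
Generation 0 (given above): 8 live cells
Generation 1: 6 live cells
(generation 1 grid is the final answer)

Answer: 00101000
00000000
10001000
01001000
00000000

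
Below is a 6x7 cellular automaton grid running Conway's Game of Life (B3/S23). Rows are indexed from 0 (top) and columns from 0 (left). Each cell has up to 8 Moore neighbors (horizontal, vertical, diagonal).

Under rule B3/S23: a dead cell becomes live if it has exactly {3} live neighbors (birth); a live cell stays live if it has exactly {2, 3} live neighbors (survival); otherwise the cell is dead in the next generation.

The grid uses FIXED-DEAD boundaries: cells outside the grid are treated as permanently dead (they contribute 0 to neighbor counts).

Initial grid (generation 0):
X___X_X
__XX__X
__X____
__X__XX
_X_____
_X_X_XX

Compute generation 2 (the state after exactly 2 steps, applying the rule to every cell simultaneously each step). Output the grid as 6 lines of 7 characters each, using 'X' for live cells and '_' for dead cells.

Simulating step by step:
Generation 0 (given above): 15 live cells
Generation 1: 15 live cells
___X_X_
_XXX_X_
_XX__XX
_XX____
_X__X__
__X____
Generation 2: 13 live cells
(generation 2 grid is the final answer)

Answer: ___X___
_X_X_X_
X___XXX
X__X_X_
_X_X___
_______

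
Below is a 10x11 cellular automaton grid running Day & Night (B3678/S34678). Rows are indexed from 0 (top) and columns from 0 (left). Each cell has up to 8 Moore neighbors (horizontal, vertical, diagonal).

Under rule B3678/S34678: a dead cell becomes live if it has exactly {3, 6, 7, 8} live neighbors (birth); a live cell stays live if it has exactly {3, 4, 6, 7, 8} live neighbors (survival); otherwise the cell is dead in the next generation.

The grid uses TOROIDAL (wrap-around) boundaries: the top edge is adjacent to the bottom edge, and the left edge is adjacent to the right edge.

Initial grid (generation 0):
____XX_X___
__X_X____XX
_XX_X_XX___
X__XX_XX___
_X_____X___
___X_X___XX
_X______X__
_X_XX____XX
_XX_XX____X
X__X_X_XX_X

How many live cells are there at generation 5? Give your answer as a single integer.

Answer: 51

Derivation:
Simulating step by step:
Generation 0 (given above): 41 live cells
Generation 1: 49 live cells
X___XX_____
_X__X__XX__
XXXXX_XXX_X
___X__XXX__
X_XX_X__X_X
X_X_____X__
___X_______
_X_XXX___X_
XXX__XX_X_X
XXXXXX___X_
Generation 2: 48 live cells
X____XX_X_X
_X__X__XXXX
XXXXX_XX___
__X___XXX__
__XXX_X_X__
__X_X____XX
_X_X_______
_X_XXXX___X
_XXXX_X___X
_XXX_______
Generation 3: 46 live cells
X__XX___X_X
XX__X___XXX
XXXX__XXX_X
___X__XXX__
_XX_____X__
_XXXXX_____
___X_____XX
_XX__X_____
_XXX_______
_X_X__XX_XX
Generation 4: 53 live cells
X__XXX__XXX
X___XX__XXX
_XXXXXXX_XX
__XX__XXX__
_X___XX____
XX_XX____X_
X_XX_X_____
XX__X______
_XXXX_X____
_XXX____XXX
Generation 5: 51 live cells
___X_X_X_XX
___XXX___XX
_XX_____X_X
X__X_XX_XX_
XX___XX_X__
XX_XX_X___X
XXXX_______
X_XXX______
__X_XX___XX
_XXXX__XX_X
Population at generation 5: 51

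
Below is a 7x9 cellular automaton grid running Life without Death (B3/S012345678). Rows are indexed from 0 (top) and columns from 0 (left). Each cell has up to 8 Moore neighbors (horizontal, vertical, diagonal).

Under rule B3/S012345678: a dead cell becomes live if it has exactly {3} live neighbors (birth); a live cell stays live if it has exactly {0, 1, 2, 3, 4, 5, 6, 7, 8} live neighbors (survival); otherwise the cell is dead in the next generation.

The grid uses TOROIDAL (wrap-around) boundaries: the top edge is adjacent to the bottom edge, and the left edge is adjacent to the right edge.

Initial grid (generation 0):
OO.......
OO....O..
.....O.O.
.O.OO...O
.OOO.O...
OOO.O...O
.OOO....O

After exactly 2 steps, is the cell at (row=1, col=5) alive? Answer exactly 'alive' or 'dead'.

Answer: dead

Derivation:
Simulating step by step:
Generation 0 (given above): 24 live cells
Generation 1: 35 live cells
OO......O
OO....O.O
.OO.OOOOO
OO.OOOO.O
.OOO.O..O
OOO.O...O
.OOO....O
Generation 2: 38 live cells
OO......O
OO....O.O
.OO.OOOOO
OO.OOOO.O
.OOO.OO.O
OOO.O..OO
.OOO...OO

Cell (1,5) at generation 2: 0 -> dead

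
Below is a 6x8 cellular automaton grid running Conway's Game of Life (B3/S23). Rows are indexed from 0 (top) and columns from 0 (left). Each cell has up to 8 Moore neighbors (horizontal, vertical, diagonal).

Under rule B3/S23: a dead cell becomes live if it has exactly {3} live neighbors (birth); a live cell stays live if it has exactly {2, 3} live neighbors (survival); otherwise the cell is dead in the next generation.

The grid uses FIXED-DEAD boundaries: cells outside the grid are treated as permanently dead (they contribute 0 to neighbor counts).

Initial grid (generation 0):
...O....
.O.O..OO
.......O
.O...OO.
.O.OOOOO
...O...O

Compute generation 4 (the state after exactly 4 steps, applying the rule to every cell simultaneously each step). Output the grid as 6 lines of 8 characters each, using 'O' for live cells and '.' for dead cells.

Simulating step by step:
Generation 0 (given above): 17 live cells
Generation 1: 14 live cells
..O.....
..O...OO
..O..O.O
..O.....
...O...O
..OO.O.O
Generation 2: 19 live cells
........
.OOO..OO
.OOO...O
..OO..O.
...OO.O.
..OOO.O.
Generation 3: 15 live cells
..O.....
.O.O..OO
....O..O
.O...OOO
......OO
..O.O...
Generation 4: 9 live cells
(generation 4 grid is the final answer)

Answer: ..O.....
..OO..OO
..O.O...
.....O..
.......O
........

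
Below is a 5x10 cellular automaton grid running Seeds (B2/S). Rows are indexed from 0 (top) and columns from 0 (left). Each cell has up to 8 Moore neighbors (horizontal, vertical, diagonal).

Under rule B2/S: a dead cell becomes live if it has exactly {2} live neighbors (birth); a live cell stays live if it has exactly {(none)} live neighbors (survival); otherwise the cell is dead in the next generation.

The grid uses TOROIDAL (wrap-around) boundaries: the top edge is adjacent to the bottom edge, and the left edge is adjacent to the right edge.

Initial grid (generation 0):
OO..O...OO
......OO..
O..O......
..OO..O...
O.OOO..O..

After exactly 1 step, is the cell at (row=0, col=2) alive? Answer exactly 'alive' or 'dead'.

Simulating step by step:
Generation 0 (given above): 17 live cells
Generation 1: 12 live cells
..........
..OOOO....
.O..OO....
O....O.O.O
......O...

Cell (0,2) at generation 1: 0 -> dead

Answer: dead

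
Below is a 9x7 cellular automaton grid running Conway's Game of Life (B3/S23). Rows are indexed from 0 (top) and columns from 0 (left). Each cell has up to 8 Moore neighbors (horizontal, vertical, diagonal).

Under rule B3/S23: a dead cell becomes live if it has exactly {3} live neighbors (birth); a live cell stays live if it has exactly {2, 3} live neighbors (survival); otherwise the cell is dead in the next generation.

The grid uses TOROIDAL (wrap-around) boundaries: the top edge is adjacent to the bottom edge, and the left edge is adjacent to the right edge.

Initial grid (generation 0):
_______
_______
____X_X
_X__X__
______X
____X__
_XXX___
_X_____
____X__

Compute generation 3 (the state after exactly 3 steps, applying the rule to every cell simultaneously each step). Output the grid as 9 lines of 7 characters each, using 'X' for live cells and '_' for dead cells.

Simulating step by step:
Generation 0 (given above): 11 live cells
Generation 1: 10 live cells
_______
_______
_____X_
X______
_____X_
__XX___
_XXX___
_X_X___
_______
Generation 2: 8 live cells
_______
_______
_______
______X
_______
_X_XX__
_X__X__
_X_X___
_______
Generation 3: 7 live cells
(generation 3 grid is the final answer)

Answer: _______
_______
_______
_______
_______
__XXX__
XX__X__
__X____
_______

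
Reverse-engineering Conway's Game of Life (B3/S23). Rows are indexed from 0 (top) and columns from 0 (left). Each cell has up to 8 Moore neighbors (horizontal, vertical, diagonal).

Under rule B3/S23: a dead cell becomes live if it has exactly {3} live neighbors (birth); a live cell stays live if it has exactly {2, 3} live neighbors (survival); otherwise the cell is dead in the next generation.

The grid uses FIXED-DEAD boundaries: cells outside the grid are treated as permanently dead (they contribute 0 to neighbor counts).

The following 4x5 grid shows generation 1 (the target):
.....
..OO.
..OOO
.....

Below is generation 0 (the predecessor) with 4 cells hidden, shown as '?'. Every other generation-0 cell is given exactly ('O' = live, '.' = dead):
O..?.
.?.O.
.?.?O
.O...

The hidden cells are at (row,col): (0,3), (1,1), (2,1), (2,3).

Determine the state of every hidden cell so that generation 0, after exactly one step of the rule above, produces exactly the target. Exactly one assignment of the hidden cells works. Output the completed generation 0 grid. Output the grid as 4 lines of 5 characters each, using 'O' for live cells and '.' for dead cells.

Answer: O..O.
...O.
...OO
.O...

Derivation:
Hidden generation-0 cells (in order): (0,3), (1,1), (2,1), (2,3).
A hidden cell only influences target cells in its own 3x3 neighborhood. Try each of the 2^4 = 16 assignments, step the completed generation 0 forward once under B3/S23, and compare with the target:
  (0,3)=. (1,1)=. (2,1)=. (2,3)=. -> step gives (1,2)='.' but target has 'O' -> reject
  (0,3)=. (1,1)=. (2,1)=. (2,3)=O -> step gives (1,2)='.' but target has 'O' -> reject
  (0,3)=. (1,1)=. (2,1)=O (2,3)=. -> step gives (1,2)='.' but target has 'O' -> reject
  (0,3)=. (1,1)=. (2,1)=O (2,3)=O -> step gives (1,4)='O' but target has '.' -> reject
  (0,3)=. (1,1)=O (2,1)=. (2,3)=. -> step gives (1,2)='.' but target has 'O' -> reject
  (0,3)=. (1,1)=O (2,1)=. (2,3)=O -> step gives (1,4)='O' but target has '.' -> reject
  (0,3)=. (1,1)=O (2,1)=O (2,3)=. -> step gives (1,0)='O' but target has '.' -> reject
  (0,3)=. (1,1)=O (2,1)=O (2,3)=O -> step gives (1,0)='O' but target has '.' -> reject
  (0,3)=O (1,1)=. (2,1)=. (2,3)=. -> step gives (1,2)='.' but target has 'O' -> reject
  (0,3)=O (1,1)=. (2,1)=. (2,3)=O -> step reproduces the target at every cell -> ACCEPT
  (0,3)=O (1,1)=. (2,1)=O (2,3)=. -> step gives (1,4)='O' but target has '.' -> reject
  (0,3)=O (1,1)=. (2,1)=O (2,3)=O -> step gives (1,2)='.' but target has 'O' -> reject
  (0,3)=O (1,1)=O (2,1)=. (2,3)=. -> step gives (0,2)='O' but target has '.' -> reject
  (0,3)=O (1,1)=O (2,1)=. (2,3)=O -> step gives (0,2)='O' but target has '.' -> reject
  (0,3)=O (1,1)=O (2,1)=O (2,3)=. -> step gives (0,2)='O' but target has '.' -> reject
  (0,3)=O (1,1)=O (2,1)=O (2,3)=O -> step gives (0,2)='O' but target has '.' -> reject
Unique solution: (0,3)=live, (1,1)=dead, (2,1)=dead, (2,3)=live.
Check: live-neighbor counts of every cell in the completed generation 0:
01212
11334
11322
10222
Applying B3/S23 to generation 0 with these counts gives:
.....
..OO.
..OOO
.....
which matches the target exactly.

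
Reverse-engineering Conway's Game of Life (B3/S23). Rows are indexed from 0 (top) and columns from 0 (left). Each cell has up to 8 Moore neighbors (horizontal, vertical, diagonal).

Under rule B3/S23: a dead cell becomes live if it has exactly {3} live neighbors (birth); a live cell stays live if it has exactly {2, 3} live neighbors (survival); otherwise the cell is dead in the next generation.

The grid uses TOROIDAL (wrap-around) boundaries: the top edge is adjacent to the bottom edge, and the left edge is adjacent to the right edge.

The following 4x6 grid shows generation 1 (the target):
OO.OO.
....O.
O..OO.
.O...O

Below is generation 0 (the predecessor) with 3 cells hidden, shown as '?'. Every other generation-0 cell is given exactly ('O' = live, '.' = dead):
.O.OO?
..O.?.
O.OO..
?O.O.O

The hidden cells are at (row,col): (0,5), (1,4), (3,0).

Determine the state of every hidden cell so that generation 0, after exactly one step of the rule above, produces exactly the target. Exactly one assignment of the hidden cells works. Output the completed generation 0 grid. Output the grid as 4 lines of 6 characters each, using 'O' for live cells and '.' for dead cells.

Hidden generation-0 cells (in order): (0,5), (1,4), (3,0).
A hidden cell only influences target cells in its own 3x3 neighborhood. Try each of the 2^3 = 8 assignments, step the completed generation 0 forward once under B3/S23, and compare with the target:
  (0,5)=. (1,4)=. (3,0)=. -> step reproduces the target at every cell -> ACCEPT
  (0,5)=. (1,4)=. (3,0)=O -> step gives (0,0)='.' but target has 'O' -> reject
  (0,5)=. (1,4)=O (3,0)=. -> step gives (0,3)='.' but target has 'O' -> reject
  (0,5)=. (1,4)=O (3,0)=O -> step gives (0,0)='.' but target has 'O' -> reject
  (0,5)=O (1,4)=. (3,0)=. -> step gives (0,0)='.' but target has 'O' -> reject
  (0,5)=O (1,4)=. (3,0)=O -> step gives (0,0)='.' but target has 'O' -> reject
  (0,5)=O (1,4)=O (3,0)=. -> step gives (0,0)='.' but target has 'O' -> reject
  (0,5)=O (1,4)=O (3,0)=O -> step gives (0,0)='.' but target has 'O' -> reject
Unique solution: (0,5)=dead, (1,4)=dead, (3,0)=dead.
Check: live-neighbor counts of every cell in the completed generation 0:
325332
244532
244332
436452
Applying B3/S23 to generation 0 with these counts gives:
OO.OO.
....O.
O..OO.
.O...O
which matches the target exactly.

Answer: .O.OO.
..O...
O.OO..
.O.O.O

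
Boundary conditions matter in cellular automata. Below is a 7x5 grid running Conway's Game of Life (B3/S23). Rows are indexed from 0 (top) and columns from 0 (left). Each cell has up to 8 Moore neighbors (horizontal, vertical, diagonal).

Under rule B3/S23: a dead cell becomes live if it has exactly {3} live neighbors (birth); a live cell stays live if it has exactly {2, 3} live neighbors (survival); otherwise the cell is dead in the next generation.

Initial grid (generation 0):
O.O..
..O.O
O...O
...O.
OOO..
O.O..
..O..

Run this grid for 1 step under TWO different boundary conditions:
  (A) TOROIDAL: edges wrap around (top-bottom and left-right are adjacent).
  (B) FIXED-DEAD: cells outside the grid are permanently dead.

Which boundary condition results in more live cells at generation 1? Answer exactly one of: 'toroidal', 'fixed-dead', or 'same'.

Under TOROIDAL boundary, generation 1:
..O..
....O
O...O
..OO.
O.OOO
O.OO.
..OO.
Population = 15

Under FIXED-DEAD boundary, generation 1:
.O.O.
.....
....O
O.OO.
O.OO.
O.OO.
.O...
Population = 13

Comparison: toroidal=15, fixed-dead=13 -> toroidal

Answer: toroidal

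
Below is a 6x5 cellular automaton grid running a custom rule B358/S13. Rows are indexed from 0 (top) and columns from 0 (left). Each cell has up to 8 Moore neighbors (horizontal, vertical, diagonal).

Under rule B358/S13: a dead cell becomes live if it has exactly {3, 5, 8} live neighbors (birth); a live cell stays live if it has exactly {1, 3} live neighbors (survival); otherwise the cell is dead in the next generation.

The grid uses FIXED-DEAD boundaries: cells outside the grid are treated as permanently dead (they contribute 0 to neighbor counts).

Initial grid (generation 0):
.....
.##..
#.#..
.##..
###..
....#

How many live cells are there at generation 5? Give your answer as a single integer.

Simulating step by step:
Generation 0 (given above): 10 live cells
Generation 1: 6 live cells
.....
.#...
...#.
...#.
..##.
.#...
Generation 2: 7 live cells
.....
.....
..##.
...##
..#..
.##..
Generation 3: 4 live cells
.....
.....
...##
.....
.##..
.....
Generation 4: 6 live cells
.....
.....
...##
..##.
.##..
.....
Generation 5: 6 live cells
.....
.....
..##.
.#..#
..##.
.....
Population at generation 5: 6

Answer: 6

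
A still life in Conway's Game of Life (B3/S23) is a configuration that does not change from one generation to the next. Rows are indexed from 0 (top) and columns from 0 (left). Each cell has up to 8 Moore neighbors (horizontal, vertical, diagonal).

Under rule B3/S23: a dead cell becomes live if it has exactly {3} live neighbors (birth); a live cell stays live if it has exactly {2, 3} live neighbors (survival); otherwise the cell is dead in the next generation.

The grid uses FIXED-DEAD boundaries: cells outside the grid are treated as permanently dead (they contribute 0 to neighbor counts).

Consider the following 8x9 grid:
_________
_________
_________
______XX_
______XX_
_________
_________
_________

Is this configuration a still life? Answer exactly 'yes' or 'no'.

Compute generation 1 and compare to generation 0 (given above):
Generation 1:
_________
_________
_________
______XX_
______XX_
_________
_________
_________
The grids are IDENTICAL -> still life.

Answer: yes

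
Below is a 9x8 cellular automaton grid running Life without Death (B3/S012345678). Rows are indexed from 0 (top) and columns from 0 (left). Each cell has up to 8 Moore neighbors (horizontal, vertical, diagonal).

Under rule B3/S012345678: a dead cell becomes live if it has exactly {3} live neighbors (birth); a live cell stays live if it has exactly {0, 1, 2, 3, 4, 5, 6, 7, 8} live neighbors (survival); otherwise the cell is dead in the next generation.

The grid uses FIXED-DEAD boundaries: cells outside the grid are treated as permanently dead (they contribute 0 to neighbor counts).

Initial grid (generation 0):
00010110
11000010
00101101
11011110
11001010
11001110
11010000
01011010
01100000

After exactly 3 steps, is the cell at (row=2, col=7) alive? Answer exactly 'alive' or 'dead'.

Simulating step by step:
Generation 0 (given above): 34 live cells
Generation 1: 42 live cells
00010110
11110011
00101101
11011111
11001011
11011110
11010010
01011010
01110000
Generation 2: 48 live cells
01011111
11110011
00101101
11011111
11001011
11011110
11010011
01011110
01111000
Generation 3: 50 live cells
11011111
11110011
00101101
11011111
11001011
11011110
11010011
01011111
01111000

Cell (2,7) at generation 3: 1 -> alive

Answer: alive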